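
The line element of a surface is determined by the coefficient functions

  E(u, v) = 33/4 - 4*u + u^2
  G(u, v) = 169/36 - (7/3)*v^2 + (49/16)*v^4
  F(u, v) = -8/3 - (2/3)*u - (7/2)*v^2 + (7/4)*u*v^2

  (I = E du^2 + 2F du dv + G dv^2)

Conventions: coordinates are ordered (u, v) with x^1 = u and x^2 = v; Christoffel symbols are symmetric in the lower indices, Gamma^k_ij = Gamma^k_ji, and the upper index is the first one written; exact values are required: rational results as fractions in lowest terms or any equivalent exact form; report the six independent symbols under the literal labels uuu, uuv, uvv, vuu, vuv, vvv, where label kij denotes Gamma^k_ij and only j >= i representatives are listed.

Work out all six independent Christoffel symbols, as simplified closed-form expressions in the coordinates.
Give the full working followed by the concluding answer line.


E = 33/4 - 4*u + u^2; F = -8/3 - (2/3)*u - (7/2)*v^2 + (7/4)*u*v^2; G = 169/36 - (7/3)*v^2 + (49/16)*v^4
Gamma^k_ij = (1/2) g^{kl} (d_i g_jl + d_j g_il - d_l g_ij), with g^inv = (1/(EG-F^2)) [[G, -F], [-F, E]]
first partials: E_u = -4 + 2*u, E_v = 0, F_u = -2/3 + (7/4)*v^2, F_v = -7*v + (7/2)*u*v, G_u = 0, G_v = -(14/3)*v + (49/4)*v^3
D = EG - F^2 = 4553/144 - (67/3)*u - (455/12)*v^2 + (17/4)*u^2 + 14*u*v^2 + (833/64)*v^4
expanded: Gamma^u_uu = (G E_u - 2F F_u + F E_v)/(2D), Gamma^u_uv = (G E_v - F G_u)/(2D), Gamma^u_vv = (2G F_v - G G_u - F G_v)/(2D), Gamma^v_uu = (2E F_u - E E_v - F E_u)/(2D), Gamma^v_uv = (E G_u - F E_v)/(2D), Gamma^v_vv = (E G_v - 2F F_v + F G_u)/(2D); substitute and cancel common factors

Answer: Gamma_uuu = (2448*u + 4032*v^2 - 6432)/(2448*u^2 + 8064*u*v^2 - 12864*u + 7497*v^4 - 21840*v^2 + 18212), Gamma_uuv = 0, Gamma_uvv = (8568*u*v + 14112*v^3 - 22512*v)/(2448*u^2 + 8064*u*v^2 - 12864*u + 7497*v^4 - 21840*v^2 + 18212), Gamma_vuu = (2304*u + 4284*v^2 - 6240)/(2448*u^2 + 8064*u*v^2 - 12864*u + 7497*v^4 - 21840*v^2 + 18212), Gamma_vuv = 0, Gamma_vvv = (8064*u*v + 14994*v^3 - 21840*v)/(2448*u^2 + 8064*u*v^2 - 12864*u + 7497*v^4 - 21840*v^2 + 18212)


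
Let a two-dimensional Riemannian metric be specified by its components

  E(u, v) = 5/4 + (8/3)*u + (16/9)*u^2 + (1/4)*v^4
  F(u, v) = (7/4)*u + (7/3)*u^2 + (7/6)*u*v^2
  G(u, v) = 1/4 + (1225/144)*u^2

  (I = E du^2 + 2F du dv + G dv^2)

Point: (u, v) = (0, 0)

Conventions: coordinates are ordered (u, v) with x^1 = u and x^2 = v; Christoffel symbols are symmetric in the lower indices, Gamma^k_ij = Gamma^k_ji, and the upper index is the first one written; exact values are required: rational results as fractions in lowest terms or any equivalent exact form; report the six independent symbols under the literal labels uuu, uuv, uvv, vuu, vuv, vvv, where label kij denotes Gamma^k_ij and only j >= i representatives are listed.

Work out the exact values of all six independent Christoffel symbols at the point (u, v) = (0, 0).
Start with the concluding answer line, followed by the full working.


Answer: Gamma_uuu = 16/15, Gamma_uuv = 0, Gamma_uvv = 0, Gamma_vuu = 7, Gamma_vuv = 0, Gamma_vvv = 0

E = 5/4, F = 0, G = 1/4 at the point
E_u = 8/3, E_v = 0, F_u = 7/4, F_v = 0, G_u = 0, G_v = 0
EG - F^2 = 5/16;  g^inv = (16/5) * [[1/4, 0], [0, 5/4]]
first-kind symbols [ij,l] = (1/2)(d_i g_jl + d_j g_il - d_l g_ij): [uu,u] = E_u/2 = 4/3, [uu,v] = F_u - E_v/2 = 7/4, [uv,u] = E_v/2 = 0, [uv,v] = G_u/2 = 0, [vv,u] = F_v - G_u/2 = 0, [vv,v] = G_v/2 = 0
Gamma^u_ij = (G*[ij,u] - F*[ij,v])/(EG - F^2), Gamma^v_ij = (E*[ij,v] - F*[ij,u])/(EG - F^2)


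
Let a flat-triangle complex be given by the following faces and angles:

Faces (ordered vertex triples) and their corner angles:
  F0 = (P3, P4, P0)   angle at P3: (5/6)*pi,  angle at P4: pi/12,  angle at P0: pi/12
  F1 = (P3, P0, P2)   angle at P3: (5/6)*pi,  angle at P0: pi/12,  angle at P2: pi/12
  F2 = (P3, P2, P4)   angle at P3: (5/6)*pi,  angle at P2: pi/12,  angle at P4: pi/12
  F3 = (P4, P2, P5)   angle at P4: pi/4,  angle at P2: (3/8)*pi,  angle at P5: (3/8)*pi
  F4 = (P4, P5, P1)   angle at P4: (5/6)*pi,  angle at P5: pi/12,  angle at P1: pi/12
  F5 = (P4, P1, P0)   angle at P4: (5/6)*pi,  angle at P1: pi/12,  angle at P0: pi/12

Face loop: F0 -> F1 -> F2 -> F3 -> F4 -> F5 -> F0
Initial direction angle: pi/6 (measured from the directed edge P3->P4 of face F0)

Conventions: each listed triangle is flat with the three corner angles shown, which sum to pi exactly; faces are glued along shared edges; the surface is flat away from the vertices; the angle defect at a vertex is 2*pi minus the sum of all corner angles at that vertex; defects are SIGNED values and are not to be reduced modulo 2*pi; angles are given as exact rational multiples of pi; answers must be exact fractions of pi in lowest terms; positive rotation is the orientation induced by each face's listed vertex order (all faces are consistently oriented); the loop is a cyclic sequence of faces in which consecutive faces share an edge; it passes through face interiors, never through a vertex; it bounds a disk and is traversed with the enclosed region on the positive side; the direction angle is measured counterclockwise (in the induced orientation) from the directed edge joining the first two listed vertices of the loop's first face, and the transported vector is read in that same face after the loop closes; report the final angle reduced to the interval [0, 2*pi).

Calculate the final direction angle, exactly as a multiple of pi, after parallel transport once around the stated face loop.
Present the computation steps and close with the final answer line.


enclosed vertex P3: corner angles sum to (5/2)*pi, defect = 2*pi - (5/2)*pi = -pi/2
enclosed vertex P4: corner angles sum to (25/12)*pi, defect = 2*pi - (25/12)*pi = -pi/12
by Gauss-Bonnet the loop rotates the vector by the enclosed defect sum (positive orientation, mod 2*pi)
final angle = pi/6 - (7/12)*pi = (19/12)*pi (mod 2*pi)

Answer: final direction angle = (19/12)*pi


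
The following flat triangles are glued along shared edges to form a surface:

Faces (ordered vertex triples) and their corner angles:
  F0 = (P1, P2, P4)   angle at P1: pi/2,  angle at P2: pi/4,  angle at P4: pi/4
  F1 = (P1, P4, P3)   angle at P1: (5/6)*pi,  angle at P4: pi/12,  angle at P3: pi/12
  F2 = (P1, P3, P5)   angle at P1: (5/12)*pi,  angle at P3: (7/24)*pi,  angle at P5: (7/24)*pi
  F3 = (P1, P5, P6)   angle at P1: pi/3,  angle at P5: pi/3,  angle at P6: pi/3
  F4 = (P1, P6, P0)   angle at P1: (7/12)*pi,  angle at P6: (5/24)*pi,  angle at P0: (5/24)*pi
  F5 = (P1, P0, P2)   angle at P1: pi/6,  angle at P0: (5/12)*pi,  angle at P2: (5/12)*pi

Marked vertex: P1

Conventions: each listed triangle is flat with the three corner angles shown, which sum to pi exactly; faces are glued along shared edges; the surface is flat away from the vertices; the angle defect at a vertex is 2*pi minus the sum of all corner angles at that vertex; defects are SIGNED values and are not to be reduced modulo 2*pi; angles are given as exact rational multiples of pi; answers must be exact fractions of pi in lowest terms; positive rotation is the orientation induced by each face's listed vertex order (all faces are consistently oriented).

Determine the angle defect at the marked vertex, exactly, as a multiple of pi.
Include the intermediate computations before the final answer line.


Sum of corner angles at P1: (17/6)*pi
defect = 2*pi - (17/6)*pi

Answer: defect(P1) = (-5/6)*pi


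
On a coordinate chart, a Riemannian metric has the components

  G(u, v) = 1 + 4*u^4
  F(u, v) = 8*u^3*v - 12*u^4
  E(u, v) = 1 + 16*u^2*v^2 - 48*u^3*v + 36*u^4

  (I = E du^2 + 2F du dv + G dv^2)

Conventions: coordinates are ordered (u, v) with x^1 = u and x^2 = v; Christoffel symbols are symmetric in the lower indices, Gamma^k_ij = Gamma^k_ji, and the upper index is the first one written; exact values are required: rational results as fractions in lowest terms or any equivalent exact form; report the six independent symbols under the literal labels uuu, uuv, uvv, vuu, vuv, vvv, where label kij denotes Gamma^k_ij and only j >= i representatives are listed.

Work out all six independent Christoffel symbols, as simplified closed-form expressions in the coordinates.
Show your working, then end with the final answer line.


E = 1 + 16*u^2*v^2 - 48*u^3*v + 36*u^4; F = 8*u^3*v - 12*u^4; G = 1 + 4*u^4
Gamma^k_ij = (1/2) g^{kl} (d_i g_jl + d_j g_il - d_l g_ij), with g^inv = (1/(EG-F^2)) [[G, -F], [-F, E]]
first partials: E_u = 32*u*v^2 - 144*u^2*v + 144*u^3, E_v = 32*u^2*v - 48*u^3, F_u = 24*u^2*v - 48*u^3, F_v = 8*u^3, G_u = 16*u^3, G_v = 0
D = EG - F^2 = 1 + 16*u^2*v^2 - 48*u^3*v + 40*u^4
expanded: Gamma^u_uu = (G E_u - 2F F_u + F E_v)/(2D), Gamma^u_uv = (G E_v - F G_u)/(2D), Gamma^u_vv = (2G F_v - G G_u - F G_v)/(2D), Gamma^v_uu = (2E F_u - E E_v - F E_u)/(2D), Gamma^v_uv = (E G_u - F E_v)/(2D), Gamma^v_vv = (E G_v - 2F F_v + F G_u)/(2D); substitute and cancel common factors

Answer: Gamma_uuu = (72*u^3 - 72*u^2*v + 16*u*v^2)/(40*u^4 - 48*u^3*v + 16*u^2*v^2 + 1), Gamma_uuv = (-24*u^3 + 16*u^2*v)/(40*u^4 - 48*u^3*v + 16*u^2*v^2 + 1), Gamma_uvv = 0, Gamma_vuu = (-24*u^3 + 8*u^2*v)/(40*u^4 - 48*u^3*v + 16*u^2*v^2 + 1), Gamma_vuv = 8*u^3/(40*u^4 - 48*u^3*v + 16*u^2*v^2 + 1), Gamma_vvv = 0


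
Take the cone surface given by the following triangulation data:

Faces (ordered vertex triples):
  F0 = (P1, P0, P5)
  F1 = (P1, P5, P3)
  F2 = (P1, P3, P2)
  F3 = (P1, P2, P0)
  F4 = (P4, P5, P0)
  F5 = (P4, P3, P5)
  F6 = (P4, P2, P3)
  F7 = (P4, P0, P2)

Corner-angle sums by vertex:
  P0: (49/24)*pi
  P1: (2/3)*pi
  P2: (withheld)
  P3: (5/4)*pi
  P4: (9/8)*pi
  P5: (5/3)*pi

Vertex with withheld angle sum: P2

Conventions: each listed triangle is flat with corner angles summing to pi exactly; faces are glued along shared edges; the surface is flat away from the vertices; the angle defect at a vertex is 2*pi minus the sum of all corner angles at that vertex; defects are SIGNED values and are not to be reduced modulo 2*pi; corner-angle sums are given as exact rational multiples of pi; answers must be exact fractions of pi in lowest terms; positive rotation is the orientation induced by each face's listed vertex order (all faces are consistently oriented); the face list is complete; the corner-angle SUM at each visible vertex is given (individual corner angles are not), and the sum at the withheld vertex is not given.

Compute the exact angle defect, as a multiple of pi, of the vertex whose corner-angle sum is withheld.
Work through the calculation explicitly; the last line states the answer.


V = 6, E = 12, F = 8; chi = V - E + F = 2
Gauss-Bonnet: total defect = 2*pi*chi = 4*pi; visible defects sum to (13/4)*pi

Answer: defect(P2) = (3/4)*pi


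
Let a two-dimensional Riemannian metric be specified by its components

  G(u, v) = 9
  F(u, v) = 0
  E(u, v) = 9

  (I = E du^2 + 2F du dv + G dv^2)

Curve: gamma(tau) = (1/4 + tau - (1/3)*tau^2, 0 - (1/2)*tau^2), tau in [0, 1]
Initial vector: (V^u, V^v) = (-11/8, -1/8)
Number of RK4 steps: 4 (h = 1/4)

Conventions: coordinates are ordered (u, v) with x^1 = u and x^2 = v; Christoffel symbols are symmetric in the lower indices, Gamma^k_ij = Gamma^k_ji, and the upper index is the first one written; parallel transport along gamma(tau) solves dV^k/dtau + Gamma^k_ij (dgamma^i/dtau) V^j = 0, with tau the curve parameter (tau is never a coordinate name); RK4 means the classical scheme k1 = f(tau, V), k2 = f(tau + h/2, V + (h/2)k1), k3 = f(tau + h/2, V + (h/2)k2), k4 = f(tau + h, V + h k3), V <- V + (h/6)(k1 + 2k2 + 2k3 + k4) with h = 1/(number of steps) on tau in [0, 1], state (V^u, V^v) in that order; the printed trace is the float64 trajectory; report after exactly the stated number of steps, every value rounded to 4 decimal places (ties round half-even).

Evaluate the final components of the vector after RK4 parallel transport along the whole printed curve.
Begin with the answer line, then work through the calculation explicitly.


Answer: V^u = -1.3750, V^v = -0.1250

gamma'(tau) = (1 - (2/3)*tau, -tau); f(tau, V)^k = -Gamma^k_ij(gamma(tau)) gamma'^i(tau) V^j; h = 1/4; intermediate values shown to 6 dp
curve data and Christoffel symbols at the stage parameters:
  tau = 0.000000: gamma = (0.250000, 0.000000), gamma' = (1.000000, 0.000000); Gamma_uuu = 0.000000, Gamma_uuv = 0.000000, Gamma_uvv = 0.000000, Gamma_vuu = 0.000000, Gamma_vuv = 0.000000, Gamma_vvv = 0.000000
  tau = 0.125000: gamma = (0.369792, -0.007812), gamma' = (0.916667, -0.125000); Gamma_uuu = 0.000000, Gamma_uuv = 0.000000, Gamma_uvv = 0.000000, Gamma_vuu = 0.000000, Gamma_vuv = 0.000000, Gamma_vvv = 0.000000
  tau = 0.250000: gamma = (0.479167, -0.031250), gamma' = (0.833333, -0.250000); Gamma_uuu = 0.000000, Gamma_uuv = 0.000000, Gamma_uvv = 0.000000, Gamma_vuu = 0.000000, Gamma_vuv = 0.000000, Gamma_vvv = 0.000000
  tau = 0.375000: gamma = (0.578125, -0.070312), gamma' = (0.750000, -0.375000); Gamma_uuu = 0.000000, Gamma_uuv = 0.000000, Gamma_uvv = 0.000000, Gamma_vuu = 0.000000, Gamma_vuv = 0.000000, Gamma_vvv = 0.000000
  tau = 0.500000: gamma = (0.666667, -0.125000), gamma' = (0.666667, -0.500000); Gamma_uuu = 0.000000, Gamma_uuv = 0.000000, Gamma_uvv = 0.000000, Gamma_vuu = 0.000000, Gamma_vuv = 0.000000, Gamma_vvv = 0.000000
  tau = 0.625000: gamma = (0.744792, -0.195312), gamma' = (0.583333, -0.625000); Gamma_uuu = 0.000000, Gamma_uuv = 0.000000, Gamma_uvv = 0.000000, Gamma_vuu = 0.000000, Gamma_vuv = 0.000000, Gamma_vvv = 0.000000
  tau = 0.750000: gamma = (0.812500, -0.281250), gamma' = (0.500000, -0.750000); Gamma_uuu = 0.000000, Gamma_uuv = 0.000000, Gamma_uvv = 0.000000, Gamma_vuu = 0.000000, Gamma_vuv = 0.000000, Gamma_vvv = 0.000000
  tau = 0.875000: gamma = (0.869792, -0.382812), gamma' = (0.416667, -0.875000); Gamma_uuu = 0.000000, Gamma_uuv = 0.000000, Gamma_uvv = 0.000000, Gamma_vuu = 0.000000, Gamma_vuv = 0.000000, Gamma_vvv = 0.000000
  tau = 1.000000: gamma = (0.916667, -0.500000), gamma' = (0.333333, -1.000000); Gamma_uuu = 0.000000, Gamma_uuv = 0.000000, Gamma_uvv = 0.000000, Gamma_vuu = 0.000000, Gamma_vuv = 0.000000, Gamma_vvv = 0.000000
step 0: V^u = -1.3750, V^v = -0.1250
step 1: k1 = (0.000000, 0.000000), k2 = (0.000000, 0.000000), k3 = (0.000000, 0.000000), k4 = (0.000000, 0.000000); V <- V + (h/6)(k1 + 2k2 + 2k3 + k4): V^u = -1.3750, V^v = -0.1250
step 2: k1 = (0.000000, 0.000000), k2 = (0.000000, 0.000000), k3 = (0.000000, 0.000000), k4 = (0.000000, 0.000000); V <- V + (h/6)(k1 + 2k2 + 2k3 + k4): V^u = -1.3750, V^v = -0.1250
step 3: k1 = (0.000000, 0.000000), k2 = (0.000000, 0.000000), k3 = (0.000000, 0.000000), k4 = (0.000000, 0.000000); V <- V + (h/6)(k1 + 2k2 + 2k3 + k4): V^u = -1.3750, V^v = -0.1250
step 4: k1 = (0.000000, 0.000000), k2 = (0.000000, 0.000000), k3 = (0.000000, 0.000000), k4 = (0.000000, 0.000000); V <- V + (h/6)(k1 + 2k2 + 2k3 + k4): V^u = -1.3750, V^v = -0.1250


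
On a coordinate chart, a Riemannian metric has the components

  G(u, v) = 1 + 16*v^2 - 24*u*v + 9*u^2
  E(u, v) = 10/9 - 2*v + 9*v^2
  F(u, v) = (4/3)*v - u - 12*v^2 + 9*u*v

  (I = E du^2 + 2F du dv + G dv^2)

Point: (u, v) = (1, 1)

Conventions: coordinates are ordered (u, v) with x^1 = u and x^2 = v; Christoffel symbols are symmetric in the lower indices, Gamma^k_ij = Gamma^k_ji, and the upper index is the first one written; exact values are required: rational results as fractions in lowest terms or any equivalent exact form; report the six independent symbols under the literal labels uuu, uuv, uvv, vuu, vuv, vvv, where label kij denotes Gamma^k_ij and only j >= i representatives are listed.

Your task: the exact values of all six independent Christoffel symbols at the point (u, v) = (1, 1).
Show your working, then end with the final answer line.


E = 73/9, F = -8/3, G = 2 at the point
E_u = 0, E_v = 16, F_u = 8, F_v = -41/3, G_u = -6, G_v = 8
EG - F^2 = 82/9;  g^inv = (9/82) * [[2, 8/3], [8/3, 73/9]]
first-kind symbols [ij,l] = (1/2)(d_i g_jl + d_j g_il - d_l g_ij): [uu,u] = E_u/2 = 0, [uu,v] = F_u - E_v/2 = 0, [uv,u] = E_v/2 = 8, [uv,v] = G_u/2 = -3, [vv,u] = F_v - G_u/2 = -32/3, [vv,v] = G_v/2 = 4
Gamma^u_ij = (G*[ij,u] - F*[ij,v])/(EG - F^2), Gamma^v_ij = (E*[ij,v] - F*[ij,u])/(EG - F^2)

Answer: Gamma_uuu = 0, Gamma_uuv = 36/41, Gamma_uvv = -48/41, Gamma_vuu = 0, Gamma_vuv = -27/82, Gamma_vvv = 18/41


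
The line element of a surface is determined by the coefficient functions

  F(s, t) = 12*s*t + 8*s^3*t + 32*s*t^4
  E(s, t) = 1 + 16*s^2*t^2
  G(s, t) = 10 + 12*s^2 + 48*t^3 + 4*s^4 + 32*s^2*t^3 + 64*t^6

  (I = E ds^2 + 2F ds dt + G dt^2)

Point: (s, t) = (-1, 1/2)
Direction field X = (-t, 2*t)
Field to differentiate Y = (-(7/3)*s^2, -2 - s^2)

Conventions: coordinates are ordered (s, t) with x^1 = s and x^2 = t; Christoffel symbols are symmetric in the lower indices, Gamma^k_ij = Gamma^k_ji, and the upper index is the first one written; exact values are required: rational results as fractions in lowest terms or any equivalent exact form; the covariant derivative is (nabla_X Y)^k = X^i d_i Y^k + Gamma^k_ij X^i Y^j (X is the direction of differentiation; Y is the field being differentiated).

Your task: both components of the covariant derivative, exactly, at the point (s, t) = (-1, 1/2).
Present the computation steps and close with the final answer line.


E = 5, F = -12, G = 37 at the point
E_s = -8, E_t = 16, F_s = 20, F_t = -36, G_s = -48, G_t = 72
EG - F^2 = 41;  g^inv = (1/41) * [[37, 12], [12, 5]]
first-kind symbols [ij,l] = (1/2)(d_i g_jl + d_j g_il - d_l g_ij): [ss,s] = E_s/2 = -4, [ss,t] = F_s - E_t/2 = 12, [st,s] = E_t/2 = 8, [st,t] = G_s/2 = -24, [tt,s] = F_t - G_s/2 = -12, [tt,t] = G_t/2 = 36
Gamma^s_ij = (G*[ij,s] - F*[ij,t])/(EG - F^2), Gamma^t_ij = (E*[ij,t] - F*[ij,s])/(EG - F^2)
Gamma_sss = -4/41, Gamma_sst = 8/41, Gamma_stt = -12/41, Gamma_tss = 12/41, Gamma_tst = -24/41, Gamma_ttt = 36/41
X = (-1/2, 1), Y = (-7/3, -3) at the point

Answer: (nabla_X Y)^s = -71/41, (nabla_X Y)^t = -115/41


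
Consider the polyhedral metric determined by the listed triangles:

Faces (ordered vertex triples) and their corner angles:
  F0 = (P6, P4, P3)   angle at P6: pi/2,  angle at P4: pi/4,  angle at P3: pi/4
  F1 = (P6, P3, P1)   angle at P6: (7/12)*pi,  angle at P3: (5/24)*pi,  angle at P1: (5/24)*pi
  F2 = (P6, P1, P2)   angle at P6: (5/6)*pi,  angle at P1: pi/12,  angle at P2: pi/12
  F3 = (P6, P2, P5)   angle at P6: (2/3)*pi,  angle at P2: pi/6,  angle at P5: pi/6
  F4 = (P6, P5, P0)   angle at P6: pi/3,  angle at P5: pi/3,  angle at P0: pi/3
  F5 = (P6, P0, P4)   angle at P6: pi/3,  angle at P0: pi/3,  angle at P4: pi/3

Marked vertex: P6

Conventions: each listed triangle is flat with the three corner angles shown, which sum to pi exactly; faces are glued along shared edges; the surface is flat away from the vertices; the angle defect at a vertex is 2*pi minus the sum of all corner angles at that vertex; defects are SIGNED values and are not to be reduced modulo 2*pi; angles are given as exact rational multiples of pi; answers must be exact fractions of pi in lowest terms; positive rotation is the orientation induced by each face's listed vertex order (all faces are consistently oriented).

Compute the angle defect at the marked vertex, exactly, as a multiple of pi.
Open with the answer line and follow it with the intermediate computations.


Answer: defect(P6) = (-5/4)*pi

Sum of corner angles at P6: (13/4)*pi
defect = 2*pi - (13/4)*pi


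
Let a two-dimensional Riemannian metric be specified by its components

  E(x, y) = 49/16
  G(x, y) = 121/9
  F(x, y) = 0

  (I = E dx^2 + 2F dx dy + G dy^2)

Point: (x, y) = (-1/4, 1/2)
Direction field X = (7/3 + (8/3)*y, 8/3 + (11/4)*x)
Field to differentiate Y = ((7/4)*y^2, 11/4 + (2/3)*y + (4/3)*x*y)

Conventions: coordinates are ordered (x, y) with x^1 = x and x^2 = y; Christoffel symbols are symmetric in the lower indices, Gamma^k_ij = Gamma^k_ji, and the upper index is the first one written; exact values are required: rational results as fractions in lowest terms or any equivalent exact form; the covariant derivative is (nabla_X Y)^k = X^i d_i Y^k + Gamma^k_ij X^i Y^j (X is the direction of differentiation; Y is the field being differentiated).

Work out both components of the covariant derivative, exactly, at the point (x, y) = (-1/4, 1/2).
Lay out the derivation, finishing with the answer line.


E = 49/16, F = 0, G = 121/9 at the point
E_x = 0, E_y = 0, F_x = 0, F_y = 0, G_x = 0, G_y = 0
EG - F^2 = 5929/144;  g^inv = (144/5929) * [[121/9, 0], [0, 49/16]]
first-kind symbols [ij,l] = (1/2)(d_i g_jl + d_j g_il - d_l g_ij): [xx,x] = E_x/2 = 0, [xx,y] = F_x - E_y/2 = 0, [xy,x] = E_y/2 = 0, [xy,y] = G_x/2 = 0, [yy,x] = F_y - G_x/2 = 0, [yy,y] = G_y/2 = 0
Gamma^x_ij = (G*[ij,x] - F*[ij,y])/(EG - F^2), Gamma^y_ij = (E*[ij,y] - F*[ij,x])/(EG - F^2)
Gamma_xxx = 0, Gamma_xxy = 0, Gamma_xyy = 0, Gamma_yxx = 0, Gamma_yxy = 0, Gamma_yyy = 0
X = (11/3, 95/48), Y = (7/16, 35/12) at the point

Answer: (nabla_X Y)^x = 665/192, (nabla_X Y)^y = 149/48


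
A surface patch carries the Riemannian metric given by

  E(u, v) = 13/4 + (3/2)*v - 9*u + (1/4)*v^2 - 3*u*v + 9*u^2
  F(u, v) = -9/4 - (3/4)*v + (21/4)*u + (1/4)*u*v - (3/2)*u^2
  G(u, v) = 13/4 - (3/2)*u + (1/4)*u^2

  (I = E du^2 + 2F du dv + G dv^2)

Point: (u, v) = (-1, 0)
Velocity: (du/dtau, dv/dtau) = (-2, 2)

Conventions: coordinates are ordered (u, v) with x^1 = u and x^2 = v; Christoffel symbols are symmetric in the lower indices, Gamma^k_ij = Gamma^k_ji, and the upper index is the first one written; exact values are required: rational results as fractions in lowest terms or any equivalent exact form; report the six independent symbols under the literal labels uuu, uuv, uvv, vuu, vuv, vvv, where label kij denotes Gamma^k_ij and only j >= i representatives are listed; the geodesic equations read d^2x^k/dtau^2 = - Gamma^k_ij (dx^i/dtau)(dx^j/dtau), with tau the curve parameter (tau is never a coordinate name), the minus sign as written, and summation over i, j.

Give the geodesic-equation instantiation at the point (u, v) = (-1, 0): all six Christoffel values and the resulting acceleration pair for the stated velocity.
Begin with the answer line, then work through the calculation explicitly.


Answer: Gamma_uuu = -54/101, Gamma_uuv = 9/101, Gamma_uvv = 0, Gamma_vuu = 24/101, Gamma_vuv = -4/101, Gamma_vvv = 0; accelerations (d^2u/dtau^2, d^2v/dtau^2) = (288/101, -128/101)

E = 85/4, F = -9, G = 5 at the point
E_u = -27, E_v = 9/2, F_u = 33/4, F_v = -1, G_u = -2, G_v = 0
EG - F^2 = 101/4;  g^inv = (4/101) * [[5, 9], [9, 85/4]]
first-kind symbols [ij,l] = (1/2)(d_i g_jl + d_j g_il - d_l g_ij): [uu,u] = E_u/2 = -27/2, [uu,v] = F_u - E_v/2 = 6, [uv,u] = E_v/2 = 9/4, [uv,v] = G_u/2 = -1, [vv,u] = F_v - G_u/2 = 0, [vv,v] = G_v/2 = 0
Gamma^u_ij = (G*[ij,u] - F*[ij,v])/(EG - F^2), Gamma^v_ij = (E*[ij,v] - F*[ij,u])/(EG - F^2)
Gamma_uuu = -54/101, Gamma_uuv = 9/101, Gamma_uvv = 0, Gamma_vuu = 24/101, Gamma_vuv = -4/101, Gamma_vvv = 0
d^2u/dtau^2 = -(Gamma_uuu*(-2)^2 + 2*Gamma_uuv*(-2)*(2) + Gamma_uvv*(2)^2) = 288/101
d^2v/dtau^2 = -(Gamma_vuu*(-2)^2 + 2*Gamma_vuv*(-2)*(2) + Gamma_vvv*(2)^2) = -128/101


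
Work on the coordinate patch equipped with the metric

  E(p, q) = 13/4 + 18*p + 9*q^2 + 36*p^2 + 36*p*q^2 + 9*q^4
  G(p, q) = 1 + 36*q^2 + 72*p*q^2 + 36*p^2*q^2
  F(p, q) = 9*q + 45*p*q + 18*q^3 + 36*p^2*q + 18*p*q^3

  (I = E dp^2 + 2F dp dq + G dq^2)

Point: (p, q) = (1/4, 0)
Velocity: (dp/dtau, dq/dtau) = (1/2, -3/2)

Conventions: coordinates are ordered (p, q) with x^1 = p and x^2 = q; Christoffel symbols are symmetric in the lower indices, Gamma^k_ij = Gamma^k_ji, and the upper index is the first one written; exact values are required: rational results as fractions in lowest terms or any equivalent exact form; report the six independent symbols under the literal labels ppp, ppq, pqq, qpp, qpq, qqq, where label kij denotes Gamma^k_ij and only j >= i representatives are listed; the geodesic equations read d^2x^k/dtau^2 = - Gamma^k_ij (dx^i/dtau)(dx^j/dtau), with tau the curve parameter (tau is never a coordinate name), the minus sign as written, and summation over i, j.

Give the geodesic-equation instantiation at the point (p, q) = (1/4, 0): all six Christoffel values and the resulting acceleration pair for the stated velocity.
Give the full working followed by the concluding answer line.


E = 10, F = 0, G = 1 at the point
E_p = 36, E_q = 0, F_p = 0, F_q = 45/2, G_p = 0, G_q = 0
EG - F^2 = 10;  g^inv = (1/10) * [[1, 0], [0, 10]]
first-kind symbols [ij,l] = (1/2)(d_i g_jl + d_j g_il - d_l g_ij): [pp,p] = E_p/2 = 18, [pp,q] = F_p - E_q/2 = 0, [pq,p] = E_q/2 = 0, [pq,q] = G_p/2 = 0, [qq,p] = F_q - G_p/2 = 45/2, [qq,q] = G_q/2 = 0
Gamma^p_ij = (G*[ij,p] - F*[ij,q])/(EG - F^2), Gamma^q_ij = (E*[ij,q] - F*[ij,p])/(EG - F^2)
Gamma_ppp = 9/5, Gamma_ppq = 0, Gamma_pqq = 9/4, Gamma_qpp = 0, Gamma_qpq = 0, Gamma_qqq = 0
d^2p/dtau^2 = -(Gamma_ppp*(1/2)^2 + 2*Gamma_ppq*(1/2)*(-3/2) + Gamma_pqq*(-3/2)^2) = -441/80
d^2q/dtau^2 = -(Gamma_qpp*(1/2)^2 + 2*Gamma_qpq*(1/2)*(-3/2) + Gamma_qqq*(-3/2)^2) = 0

Answer: Gamma_ppp = 9/5, Gamma_ppq = 0, Gamma_pqq = 9/4, Gamma_qpp = 0, Gamma_qpq = 0, Gamma_qqq = 0; accelerations (d^2p/dtau^2, d^2q/dtau^2) = (-441/80, 0)


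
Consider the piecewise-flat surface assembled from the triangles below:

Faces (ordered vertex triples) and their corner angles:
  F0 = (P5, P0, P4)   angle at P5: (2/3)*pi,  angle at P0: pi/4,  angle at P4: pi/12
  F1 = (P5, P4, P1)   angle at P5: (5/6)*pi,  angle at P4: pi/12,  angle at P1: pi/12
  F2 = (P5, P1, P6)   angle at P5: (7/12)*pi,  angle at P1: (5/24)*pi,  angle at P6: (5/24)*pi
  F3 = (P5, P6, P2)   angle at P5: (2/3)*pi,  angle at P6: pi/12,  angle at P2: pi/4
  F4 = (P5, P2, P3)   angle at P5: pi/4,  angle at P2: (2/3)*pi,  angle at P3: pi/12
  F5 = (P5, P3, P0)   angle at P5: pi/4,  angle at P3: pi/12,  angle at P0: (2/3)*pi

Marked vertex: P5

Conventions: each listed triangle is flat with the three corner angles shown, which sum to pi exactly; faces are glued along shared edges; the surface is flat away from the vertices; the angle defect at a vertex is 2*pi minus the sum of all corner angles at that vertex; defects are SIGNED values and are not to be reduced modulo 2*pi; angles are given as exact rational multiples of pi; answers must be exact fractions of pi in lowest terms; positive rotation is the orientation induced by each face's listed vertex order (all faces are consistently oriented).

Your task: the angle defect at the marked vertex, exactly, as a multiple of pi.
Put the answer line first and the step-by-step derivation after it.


Answer: defect(P5) = (-5/4)*pi

Sum of corner angles at P5: (13/4)*pi
defect = 2*pi - (13/4)*pi


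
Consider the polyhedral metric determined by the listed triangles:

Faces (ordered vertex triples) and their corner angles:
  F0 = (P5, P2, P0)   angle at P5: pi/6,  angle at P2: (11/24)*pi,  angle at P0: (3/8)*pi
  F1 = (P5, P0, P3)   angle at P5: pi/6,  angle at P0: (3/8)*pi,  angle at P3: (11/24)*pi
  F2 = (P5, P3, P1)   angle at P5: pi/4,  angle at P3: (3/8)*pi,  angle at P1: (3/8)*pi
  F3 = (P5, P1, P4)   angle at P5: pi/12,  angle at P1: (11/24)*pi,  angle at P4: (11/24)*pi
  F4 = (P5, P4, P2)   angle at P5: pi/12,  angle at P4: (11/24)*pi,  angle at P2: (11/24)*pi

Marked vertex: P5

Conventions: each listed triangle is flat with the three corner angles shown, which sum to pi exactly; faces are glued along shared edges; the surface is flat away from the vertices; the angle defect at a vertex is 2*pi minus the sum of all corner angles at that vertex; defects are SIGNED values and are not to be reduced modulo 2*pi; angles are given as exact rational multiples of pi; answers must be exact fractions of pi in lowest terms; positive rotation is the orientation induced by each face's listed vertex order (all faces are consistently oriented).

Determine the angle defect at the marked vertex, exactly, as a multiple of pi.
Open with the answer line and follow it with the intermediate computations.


Answer: defect(P5) = (5/4)*pi

Sum of corner angles at P5: (3/4)*pi
defect = 2*pi - (3/4)*pi


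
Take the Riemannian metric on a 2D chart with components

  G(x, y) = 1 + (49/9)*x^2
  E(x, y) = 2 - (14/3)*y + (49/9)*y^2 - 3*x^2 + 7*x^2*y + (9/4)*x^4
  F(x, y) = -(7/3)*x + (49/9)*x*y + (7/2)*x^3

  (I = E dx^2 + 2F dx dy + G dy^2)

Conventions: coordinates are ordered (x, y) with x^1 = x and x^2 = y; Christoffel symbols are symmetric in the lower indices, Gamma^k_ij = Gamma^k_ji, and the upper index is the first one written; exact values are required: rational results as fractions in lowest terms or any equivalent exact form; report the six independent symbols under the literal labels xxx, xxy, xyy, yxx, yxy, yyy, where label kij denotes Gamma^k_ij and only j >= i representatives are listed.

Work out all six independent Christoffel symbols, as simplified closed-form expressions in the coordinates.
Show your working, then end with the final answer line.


E = 2 - (14/3)*y + (49/9)*y^2 - 3*x^2 + 7*x^2*y + (9/4)*x^4; F = -(7/3)*x + (49/9)*x*y + (7/2)*x^3; G = 1 + (49/9)*x^2
Gamma^k_ij = (1/2) g^{kl} (d_i g_jl + d_j g_il - d_l g_ij), with g^inv = (1/(EG-F^2)) [[G, -F], [-F, E]]
first partials: E_x = -6*x + 14*x*y + 9*x^3, E_y = -14/3 + (98/9)*y + 7*x^2, F_x = -7/3 + (49/9)*y + (21/2)*x^2, F_y = (49/9)*x, G_x = (98/9)*x, G_y = 0
D = EG - F^2 = 2 - (14/3)*y + (49/9)*y^2 + (22/9)*x^2 + 7*x^2*y + (9/4)*x^4
expanded: Gamma^x_xx = (G E_x - 2F F_x + F E_y)/(2D), Gamma^x_xy = (G E_y - F G_x)/(2D), Gamma^x_yy = (2G F_y - G G_x - F G_y)/(2D), Gamma^y_xx = (2E F_x - E E_y - F E_x)/(2D), Gamma^y_xy = (E G_x - F E_y)/(2D), Gamma^y_yy = (E G_y - 2F F_y + F G_x)/(2D); substitute and cancel common factors

Answer: Gamma_xxx = (162*x^3 + 252*x*y - 108*x)/(81*x^4 + 252*x^2*y + 88*x^2 + 196*y^2 - 168*y + 72), Gamma_xxy = (126*x^2 + 196*y - 84)/(81*x^4 + 252*x^2*y + 88*x^2 + 196*y^2 - 168*y + 72), Gamma_xyy = 0, Gamma_yxx = 252*x^2/(81*x^4 + 252*x^2*y + 88*x^2 + 196*y^2 - 168*y + 72), Gamma_yxy = 196*x/(81*x^4 + 252*x^2*y + 88*x^2 + 196*y^2 - 168*y + 72), Gamma_yyy = 0


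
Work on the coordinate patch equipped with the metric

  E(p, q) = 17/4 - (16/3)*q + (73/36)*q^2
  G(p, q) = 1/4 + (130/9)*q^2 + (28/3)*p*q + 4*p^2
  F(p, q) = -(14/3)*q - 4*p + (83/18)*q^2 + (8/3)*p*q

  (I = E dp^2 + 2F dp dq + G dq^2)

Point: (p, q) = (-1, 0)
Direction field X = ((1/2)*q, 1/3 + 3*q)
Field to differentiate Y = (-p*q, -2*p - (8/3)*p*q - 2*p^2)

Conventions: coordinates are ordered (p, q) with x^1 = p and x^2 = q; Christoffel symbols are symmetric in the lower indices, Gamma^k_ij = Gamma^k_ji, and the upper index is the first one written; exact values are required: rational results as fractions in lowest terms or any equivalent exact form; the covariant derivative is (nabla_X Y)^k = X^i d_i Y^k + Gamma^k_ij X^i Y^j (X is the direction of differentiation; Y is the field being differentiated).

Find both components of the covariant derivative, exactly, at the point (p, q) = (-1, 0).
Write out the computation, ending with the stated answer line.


E = 17/4, F = 4, G = 17/4 at the point
E_p = 0, E_q = -16/3, F_p = -4, F_q = -22/3, G_p = -8, G_q = -28/3
EG - F^2 = 33/16;  g^inv = (16/33) * [[17/4, -4], [-4, 17/4]]
first-kind symbols [ij,l] = (1/2)(d_i g_jl + d_j g_il - d_l g_ij): [pp,p] = E_p/2 = 0, [pp,q] = F_p - E_q/2 = -4/3, [pq,p] = E_q/2 = -8/3, [pq,q] = G_p/2 = -4, [qq,p] = F_q - G_p/2 = -10/3, [qq,q] = G_q/2 = -14/3
Gamma^p_ij = (G*[ij,p] - F*[ij,q])/(EG - F^2), Gamma^q_ij = (E*[ij,q] - F*[ij,p])/(EG - F^2)
Gamma_ppp = 256/99, Gamma_ppq = 224/99, Gamma_pqq = 24/11, Gamma_qpp = -272/99, Gamma_qpq = -304/99, Gamma_qqq = -104/33
X = (0, 1/3), Y = (0, 0) at the point

Answer: (nabla_X Y)^p = 1/3, (nabla_X Y)^q = 8/9


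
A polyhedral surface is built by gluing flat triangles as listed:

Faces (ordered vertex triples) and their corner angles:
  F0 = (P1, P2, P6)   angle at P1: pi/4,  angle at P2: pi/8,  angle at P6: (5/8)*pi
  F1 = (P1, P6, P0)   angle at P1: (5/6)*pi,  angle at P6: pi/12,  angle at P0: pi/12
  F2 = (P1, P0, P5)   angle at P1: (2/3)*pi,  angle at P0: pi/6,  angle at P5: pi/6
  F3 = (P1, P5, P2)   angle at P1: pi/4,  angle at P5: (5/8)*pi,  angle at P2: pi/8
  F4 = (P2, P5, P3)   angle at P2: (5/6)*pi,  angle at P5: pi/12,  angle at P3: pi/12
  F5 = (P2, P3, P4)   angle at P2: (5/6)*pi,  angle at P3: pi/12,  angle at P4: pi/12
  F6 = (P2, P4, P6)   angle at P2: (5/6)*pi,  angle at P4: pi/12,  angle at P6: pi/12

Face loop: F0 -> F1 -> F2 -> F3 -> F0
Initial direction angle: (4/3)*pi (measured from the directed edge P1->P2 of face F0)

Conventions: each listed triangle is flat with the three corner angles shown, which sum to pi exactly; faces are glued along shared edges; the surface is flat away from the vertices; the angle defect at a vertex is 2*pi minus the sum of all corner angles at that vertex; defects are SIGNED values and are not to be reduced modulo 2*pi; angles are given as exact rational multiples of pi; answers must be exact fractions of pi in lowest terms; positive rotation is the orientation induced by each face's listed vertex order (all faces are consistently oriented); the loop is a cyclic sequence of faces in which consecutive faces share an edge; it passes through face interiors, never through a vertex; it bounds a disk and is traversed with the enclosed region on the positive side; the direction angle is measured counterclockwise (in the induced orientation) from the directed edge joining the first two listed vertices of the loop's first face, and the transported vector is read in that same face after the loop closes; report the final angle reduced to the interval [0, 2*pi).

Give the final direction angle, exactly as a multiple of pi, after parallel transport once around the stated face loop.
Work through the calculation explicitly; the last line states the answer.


enclosed vertex P1: corner angles sum to 2*pi, defect = 2*pi - 2*pi = 0
holonomy = initial angle + sum of enclosed defects (mod 2*pi), positive in the induced orientation
final angle = (4/3)*pi + 0 = (4/3)*pi (mod 2*pi)

Answer: final direction angle = (4/3)*pi


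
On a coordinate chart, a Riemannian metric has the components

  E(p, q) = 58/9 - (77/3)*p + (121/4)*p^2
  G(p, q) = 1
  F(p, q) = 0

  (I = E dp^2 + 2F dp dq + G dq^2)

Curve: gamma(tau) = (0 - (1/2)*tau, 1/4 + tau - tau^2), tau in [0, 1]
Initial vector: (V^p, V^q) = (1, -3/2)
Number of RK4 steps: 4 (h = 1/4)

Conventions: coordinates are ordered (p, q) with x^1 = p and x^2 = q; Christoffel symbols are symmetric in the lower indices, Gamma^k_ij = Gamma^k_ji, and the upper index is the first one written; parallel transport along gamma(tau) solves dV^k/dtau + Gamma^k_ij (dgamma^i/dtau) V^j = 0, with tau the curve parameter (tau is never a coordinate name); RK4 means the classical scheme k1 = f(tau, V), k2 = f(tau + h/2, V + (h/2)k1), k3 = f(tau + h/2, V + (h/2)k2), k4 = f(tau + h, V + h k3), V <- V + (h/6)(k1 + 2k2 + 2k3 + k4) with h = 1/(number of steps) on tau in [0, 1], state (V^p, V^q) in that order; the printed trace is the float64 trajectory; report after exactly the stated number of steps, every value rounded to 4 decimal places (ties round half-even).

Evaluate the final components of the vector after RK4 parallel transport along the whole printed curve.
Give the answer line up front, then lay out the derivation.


Answer: V^p = 0.4900, V^q = -1.5000

gamma'(tau) = (-1/2, 1 - 2*tau); f(tau, V)^k = -Gamma^k_ij(gamma(tau)) gamma'^i(tau) V^j; h = 1/4; intermediate values shown to 6 dp
curve data and Christoffel symbols at the stage parameters:
  tau = 0.000000: gamma = (0.000000, 0.250000), gamma' = (-0.500000, 1.000000); Gamma_ppp = -1.991379, Gamma_ppq = 0.000000, Gamma_pqq = 0.000000, Gamma_qpp = 0.000000, Gamma_qpq = 0.000000, Gamma_qqq = 0.000000
  tau = 0.125000: gamma = (-0.062500, 0.359375), gamma' = (-0.500000, 0.750000); Gamma_ppp = -1.802910, Gamma_ppq = 0.000000, Gamma_pqq = 0.000000, Gamma_qpp = 0.000000, Gamma_qpq = 0.000000, Gamma_qqq = 0.000000
  tau = 0.250000: gamma = (-0.125000, 0.437500), gamma' = (-0.500000, 0.500000); Gamma_ppp = -1.640876, Gamma_ppq = 0.000000, Gamma_pqq = 0.000000, Gamma_qpp = 0.000000, Gamma_qpq = 0.000000, Gamma_qqq = 0.000000
  tau = 0.375000: gamma = (-0.187500, 0.484375), gamma' = (-0.500000, 0.250000); Gamma_ppp = -1.501995, Gamma_ppq = 0.000000, Gamma_pqq = 0.000000, Gamma_qpp = 0.000000, Gamma_qpq = 0.000000, Gamma_qqq = 0.000000
  tau = 0.500000: gamma = (-0.250000, 0.500000), gamma' = (-0.500000, 0.000000); Gamma_ppp = -1.382606, Gamma_ppq = 0.000000, Gamma_pqq = 0.000000, Gamma_qpp = 0.000000, Gamma_qpq = 0.000000, Gamma_qqq = 0.000000
  tau = 0.625000: gamma = (-0.312500, 0.484375), gamma' = (-0.500000, -0.250000); Gamma_ppp = -1.279406, Gamma_ppq = 0.000000, Gamma_pqq = 0.000000, Gamma_qpp = 0.000000, Gamma_qpq = 0.000000, Gamma_qqq = 0.000000
  tau = 0.750000: gamma = (-0.375000, 0.437500), gamma' = (-0.500000, -0.500000); Gamma_ppp = -1.189621, Gamma_ppq = 0.000000, Gamma_pqq = 0.000000, Gamma_qpp = 0.000000, Gamma_qpq = 0.000000, Gamma_qqq = 0.000000
  tau = 0.875000: gamma = (-0.437500, 0.359375), gamma' = (-0.500000, -0.750000); Gamma_ppp = -1.110983, Gamma_ppq = 0.000000, Gamma_pqq = 0.000000, Gamma_qpp = 0.000000, Gamma_qpq = 0.000000, Gamma_qqq = 0.000000
  tau = 1.000000: gamma = (-0.500000, 0.250000), gamma' = (-0.500000, -1.000000); Gamma_ppp = -1.041656, Gamma_ppq = 0.000000, Gamma_pqq = 0.000000, Gamma_qpp = 0.000000, Gamma_qpq = 0.000000, Gamma_qqq = 0.000000
step 0: V^p = 1.0000, V^q = -1.5000
step 1: k1 = (-0.995690, 0.000000), k2 = (-0.789259, 0.000000), k3 = (-0.812520, 0.000000), k4 = (-0.653783, 0.000000); V <- V + (h/6)(k1 + 2k2 + 2k3 + k4): V^p = 0.7978, V^q = -1.5000
step 2: k1 = (-0.654538, 0.000000), k2 = (-0.537694, 0.000000), k3 = (-0.548663, 0.000000), k4 = (-0.456692, 0.000000); V <- V + (h/6)(k1 + 2k2 + 2k3 + k4): V^p = 0.6610, V^q = -1.5000
step 3: k1 = (-0.456923, 0.000000), k2 = (-0.386281, 0.000000), k3 = (-0.391930, 0.000000), k4 = (-0.334865, 0.000000); V <- V + (h/6)(k1 + 2k2 + 2k3 + k4): V^p = 0.5631, V^q = -1.5000
step 4: k1 = (-0.334948, 0.000000), k2 = (-0.289549, 0.000000), k3 = (-0.292702, 0.000000), k4 = (-0.255176, 0.000000); V <- V + (h/6)(k1 + 2k2 + 2k3 + k4): V^p = 0.4900, V^q = -1.5000


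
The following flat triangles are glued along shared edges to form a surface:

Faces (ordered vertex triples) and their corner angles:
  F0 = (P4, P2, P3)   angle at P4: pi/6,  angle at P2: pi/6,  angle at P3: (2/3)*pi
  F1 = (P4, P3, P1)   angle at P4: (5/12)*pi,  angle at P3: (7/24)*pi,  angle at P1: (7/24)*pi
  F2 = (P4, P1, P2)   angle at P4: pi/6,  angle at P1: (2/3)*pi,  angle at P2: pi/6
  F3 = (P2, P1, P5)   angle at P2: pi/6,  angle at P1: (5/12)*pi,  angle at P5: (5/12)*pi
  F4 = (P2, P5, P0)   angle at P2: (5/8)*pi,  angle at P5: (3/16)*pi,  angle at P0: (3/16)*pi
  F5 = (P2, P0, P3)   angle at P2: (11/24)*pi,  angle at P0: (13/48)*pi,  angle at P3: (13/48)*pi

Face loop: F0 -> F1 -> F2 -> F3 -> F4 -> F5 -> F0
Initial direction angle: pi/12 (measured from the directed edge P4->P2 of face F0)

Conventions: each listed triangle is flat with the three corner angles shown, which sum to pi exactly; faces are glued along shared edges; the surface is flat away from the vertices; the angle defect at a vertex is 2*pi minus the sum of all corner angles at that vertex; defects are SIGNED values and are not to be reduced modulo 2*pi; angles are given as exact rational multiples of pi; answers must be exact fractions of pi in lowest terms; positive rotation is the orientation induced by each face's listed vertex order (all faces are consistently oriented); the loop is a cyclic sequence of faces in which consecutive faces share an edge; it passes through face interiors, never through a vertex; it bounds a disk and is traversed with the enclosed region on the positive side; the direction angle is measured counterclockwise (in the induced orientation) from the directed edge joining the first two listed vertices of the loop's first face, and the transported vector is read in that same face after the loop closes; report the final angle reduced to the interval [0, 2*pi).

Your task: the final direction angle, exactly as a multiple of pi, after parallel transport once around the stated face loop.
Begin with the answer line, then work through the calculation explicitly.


Answer: final direction angle = (7/4)*pi

enclosed vertex P2: corner angles sum to (19/12)*pi, defect = 2*pi - (19/12)*pi = (5/12)*pi
enclosed vertex P4: corner angles sum to (3/4)*pi, defect = 2*pi - (3/4)*pi = (5/4)*pi
by Gauss-Bonnet the loop rotates the vector by the enclosed defect sum (positive orientation, mod 2*pi)
final angle = pi/12 + (5/3)*pi = (7/4)*pi (mod 2*pi)
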